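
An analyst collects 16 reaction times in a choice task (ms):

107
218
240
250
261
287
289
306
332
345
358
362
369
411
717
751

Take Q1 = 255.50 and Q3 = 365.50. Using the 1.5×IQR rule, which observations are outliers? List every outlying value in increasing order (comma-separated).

IQR = Q3 − Q1 = 365.50 − 255.50 = 110.00.
Lower fence = Q1 − 1.5·IQR = 255.50 − 165.00 = 90.50.
Upper fence = Q3 + 1.5·IQR = 365.50 + 165.00 = 530.50.
717 > 530.50 → outlier.
751 > 530.50 → outlier.
All remaining values lie within [90.50, 530.50].

717, 751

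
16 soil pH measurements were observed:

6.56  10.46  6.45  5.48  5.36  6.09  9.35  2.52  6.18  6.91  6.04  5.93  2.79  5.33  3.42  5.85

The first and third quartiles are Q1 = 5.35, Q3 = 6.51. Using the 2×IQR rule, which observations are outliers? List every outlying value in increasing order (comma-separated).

2.52, 2.79, 9.35, 10.46

IQR = Q3 − Q1 = 6.51 − 5.35 = 1.16.
Lower fence = Q1 − 2·IQR = 5.35 − 2.32 = 3.03.
Upper fence = Q3 + 2·IQR = 6.51 + 2.32 = 8.83.
2.52 < 3.03 → outlier.
2.79 < 3.03 → outlier.
9.35 > 8.83 → outlier.
10.46 > 8.83 → outlier.
All remaining values lie within [3.03, 8.83].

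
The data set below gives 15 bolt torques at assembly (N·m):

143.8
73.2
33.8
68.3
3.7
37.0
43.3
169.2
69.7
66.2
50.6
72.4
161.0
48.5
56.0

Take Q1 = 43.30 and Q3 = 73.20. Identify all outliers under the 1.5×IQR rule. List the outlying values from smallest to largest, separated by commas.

IQR = Q3 − Q1 = 73.20 − 43.30 = 29.90.
Lower fence = Q1 − 1.5·IQR = 43.30 − 44.85 = -1.55.
Upper fence = Q3 + 1.5·IQR = 73.20 + 44.85 = 118.05.
143.8 > 118.05 → outlier.
161.0 > 118.05 → outlier.
169.2 > 118.05 → outlier.
All remaining values lie within [-1.55, 118.05].

143.8, 161.0, 169.2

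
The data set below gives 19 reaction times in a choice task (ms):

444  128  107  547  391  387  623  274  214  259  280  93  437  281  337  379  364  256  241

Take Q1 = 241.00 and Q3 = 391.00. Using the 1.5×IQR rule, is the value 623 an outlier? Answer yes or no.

yes

IQR = Q3 − Q1 = 391.00 − 241.00 = 150.00.
Lower fence = Q1 − 1.5·IQR = 241.00 − 225.00 = 16.00.
Upper fence = Q3 + 1.5·IQR = 391.00 + 225.00 = 616.00.
623 lies above the upper fence.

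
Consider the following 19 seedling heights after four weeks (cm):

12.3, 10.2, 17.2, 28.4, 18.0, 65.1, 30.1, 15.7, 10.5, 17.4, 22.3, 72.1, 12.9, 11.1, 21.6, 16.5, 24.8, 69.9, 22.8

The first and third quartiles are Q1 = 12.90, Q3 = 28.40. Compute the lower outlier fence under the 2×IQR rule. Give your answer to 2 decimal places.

IQR = Q3 − Q1 = 28.40 − 12.90 = 15.50.
Lower fence = Q1 − 2·IQR = 12.90 − 31.00 = -18.10.
Upper fence = Q3 + 2·IQR = 28.40 + 31.00 = 59.40.

-18.10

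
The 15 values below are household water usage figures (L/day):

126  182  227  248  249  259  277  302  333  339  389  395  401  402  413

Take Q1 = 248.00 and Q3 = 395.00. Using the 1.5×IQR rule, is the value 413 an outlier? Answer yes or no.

IQR = Q3 − Q1 = 395.00 − 248.00 = 147.00.
Lower fence = Q1 − 1.5·IQR = 248.00 − 220.50 = 27.50.
Upper fence = Q3 + 1.5·IQR = 395.00 + 220.50 = 615.50.
413 lies within [27.50, 615.50].

no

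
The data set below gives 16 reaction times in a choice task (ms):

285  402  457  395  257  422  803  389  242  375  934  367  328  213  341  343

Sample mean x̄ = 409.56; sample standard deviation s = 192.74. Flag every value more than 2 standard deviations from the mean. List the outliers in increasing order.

803, 934

Cutoffs at x̄ ± 2s: 409.56 ± 2·192.74 = [24.08, 795.04].
803: z = 2.04, |z| > 2 → outlier.
934: z = 2.72, |z| > 2 → outlier.
Every other value lies within [24.08, 795.04].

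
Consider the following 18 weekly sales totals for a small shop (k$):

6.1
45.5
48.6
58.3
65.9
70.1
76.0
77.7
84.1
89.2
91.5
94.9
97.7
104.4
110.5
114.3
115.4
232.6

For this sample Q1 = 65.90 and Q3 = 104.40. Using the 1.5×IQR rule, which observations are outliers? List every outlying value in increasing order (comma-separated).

6.1, 232.6

IQR = Q3 − Q1 = 104.40 − 65.90 = 38.50.
Lower fence = Q1 − 1.5·IQR = 65.90 − 57.75 = 8.15.
Upper fence = Q3 + 1.5·IQR = 104.40 + 57.75 = 162.15.
6.1 < 8.15 → outlier.
232.6 > 162.15 → outlier.
All remaining values lie within [8.15, 162.15].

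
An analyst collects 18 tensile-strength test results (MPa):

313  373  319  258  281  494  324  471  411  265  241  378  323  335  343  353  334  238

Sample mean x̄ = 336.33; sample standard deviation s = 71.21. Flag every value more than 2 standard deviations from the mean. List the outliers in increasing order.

494

Cutoffs at x̄ ± 2s: 336.33 ± 2·71.21 = [193.91, 478.75].
494: z = 2.21, |z| > 2 → outlier.
Every other value lies within [193.91, 478.75].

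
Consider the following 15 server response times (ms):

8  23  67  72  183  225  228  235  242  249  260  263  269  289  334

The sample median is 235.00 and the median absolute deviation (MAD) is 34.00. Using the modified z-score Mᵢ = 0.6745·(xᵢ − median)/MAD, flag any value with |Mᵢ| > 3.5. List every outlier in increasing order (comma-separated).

|Mᵢ| > 3.5 ⇔ |xᵢ − 235.00| > 3.5·34.00/0.6745 = 176.43.
So outliers lie outside [58.57, 411.43].
8: M = -4.50 → outlier.
23: M = -4.21 → outlier.

8, 23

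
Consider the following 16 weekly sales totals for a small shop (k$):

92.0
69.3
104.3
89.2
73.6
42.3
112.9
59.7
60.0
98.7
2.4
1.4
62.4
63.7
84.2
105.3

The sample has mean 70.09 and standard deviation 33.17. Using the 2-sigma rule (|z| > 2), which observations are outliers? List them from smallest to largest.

Cutoffs at x̄ ± 2s: 70.09 ± 2·33.17 = [3.75, 136.43].
1.4: z = -2.07, |z| > 2 → outlier.
2.4: z = -2.04, |z| > 2 → outlier.
Every other value lies within [3.75, 136.43].

1.4, 2.4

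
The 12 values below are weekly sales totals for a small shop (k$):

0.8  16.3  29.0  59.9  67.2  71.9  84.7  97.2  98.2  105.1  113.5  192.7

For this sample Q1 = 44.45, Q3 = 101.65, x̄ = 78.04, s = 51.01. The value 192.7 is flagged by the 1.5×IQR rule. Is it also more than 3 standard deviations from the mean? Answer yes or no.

z = (192.7 − 78.04) / 51.01 = 2.25.
|z| = 2.25 ≤ 3.

no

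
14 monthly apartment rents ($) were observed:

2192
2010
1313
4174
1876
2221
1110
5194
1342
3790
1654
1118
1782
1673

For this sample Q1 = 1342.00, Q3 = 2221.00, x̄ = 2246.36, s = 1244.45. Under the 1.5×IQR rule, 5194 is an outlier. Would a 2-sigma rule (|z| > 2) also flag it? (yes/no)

yes

z = (5194 − 2246.36) / 1244.45 = 2.37.
|z| = 2.37 > 2.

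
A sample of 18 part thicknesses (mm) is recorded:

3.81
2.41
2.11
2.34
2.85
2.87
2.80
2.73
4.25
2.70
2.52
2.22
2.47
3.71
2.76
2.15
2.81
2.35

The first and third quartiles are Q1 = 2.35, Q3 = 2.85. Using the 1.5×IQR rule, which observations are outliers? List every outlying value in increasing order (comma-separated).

IQR = Q3 − Q1 = 2.85 − 2.35 = 0.50.
Lower fence = Q1 − 1.5·IQR = 2.35 − 0.75 = 1.60.
Upper fence = Q3 + 1.5·IQR = 2.85 + 0.75 = 3.60.
3.71 > 3.60 → outlier.
3.81 > 3.60 → outlier.
4.25 > 3.60 → outlier.
All remaining values lie within [1.60, 3.60].

3.71, 3.81, 4.25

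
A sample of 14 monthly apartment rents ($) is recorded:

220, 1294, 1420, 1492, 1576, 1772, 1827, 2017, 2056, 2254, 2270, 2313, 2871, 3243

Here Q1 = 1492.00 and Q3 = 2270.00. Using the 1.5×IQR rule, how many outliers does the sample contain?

1

IQR = 778.00; fences at 1492.00 − 1167.00 = 325.00 and 2270.00 + 1167.00 = 3437.00.
Outside the cutoffs: 220.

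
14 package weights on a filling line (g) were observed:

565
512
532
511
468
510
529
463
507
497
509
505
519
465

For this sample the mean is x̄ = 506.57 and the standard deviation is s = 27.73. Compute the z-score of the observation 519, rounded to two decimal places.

0.45

z = (519 − 506.57) / 27.73 = 0.45.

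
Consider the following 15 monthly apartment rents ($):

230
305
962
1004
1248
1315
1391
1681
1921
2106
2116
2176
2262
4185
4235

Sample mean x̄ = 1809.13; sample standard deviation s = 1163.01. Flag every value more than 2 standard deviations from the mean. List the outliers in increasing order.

4185, 4235

Cutoffs at x̄ ± 2s: 1809.13 ± 2·1163.01 = [-516.89, 4135.15].
4185: z = 2.04, |z| > 2 → outlier.
4235: z = 2.09, |z| > 2 → outlier.
Every other value lies within [-516.89, 4135.15].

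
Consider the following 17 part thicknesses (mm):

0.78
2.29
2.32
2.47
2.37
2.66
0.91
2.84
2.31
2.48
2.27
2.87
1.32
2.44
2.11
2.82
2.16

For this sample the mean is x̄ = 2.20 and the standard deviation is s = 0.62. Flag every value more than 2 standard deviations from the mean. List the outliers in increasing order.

0.78, 0.91

Cutoffs at x̄ ± 2s: 2.20 ± 2·0.62 = [0.96, 3.44].
0.78: z = -2.29, |z| > 2 → outlier.
0.91: z = -2.08, |z| > 2 → outlier.
Every other value lies within [0.96, 3.44].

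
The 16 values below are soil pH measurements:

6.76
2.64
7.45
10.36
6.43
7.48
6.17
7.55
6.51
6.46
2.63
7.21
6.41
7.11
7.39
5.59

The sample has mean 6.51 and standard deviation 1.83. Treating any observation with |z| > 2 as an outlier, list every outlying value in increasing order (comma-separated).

2.63, 2.64, 10.36

Cutoffs at x̄ ± 2s: 6.51 ± 2·1.83 = [2.85, 10.17].
2.63: z = -2.12, |z| > 2 → outlier.
2.64: z = -2.11, |z| > 2 → outlier.
10.36: z = 2.10, |z| > 2 → outlier.
Every other value lies within [2.85, 10.17].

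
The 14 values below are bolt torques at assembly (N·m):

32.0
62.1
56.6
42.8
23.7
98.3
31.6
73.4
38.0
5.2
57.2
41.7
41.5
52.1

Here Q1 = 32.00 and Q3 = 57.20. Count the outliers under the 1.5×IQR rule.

1

IQR = 25.20; fences at 32.00 − 37.80 = -5.80 and 57.20 + 37.80 = 95.00.
Outside the cutoffs: 98.3.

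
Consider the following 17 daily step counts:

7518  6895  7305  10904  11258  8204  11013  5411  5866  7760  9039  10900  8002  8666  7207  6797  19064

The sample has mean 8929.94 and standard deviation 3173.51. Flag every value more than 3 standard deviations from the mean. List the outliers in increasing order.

19064

Cutoffs at x̄ ± 3s: 8929.94 ± 3·3173.51 = [-590.59, 18450.47].
19064: z = 3.19, |z| > 3 → outlier.
Every other value lies within [-590.59, 18450.47].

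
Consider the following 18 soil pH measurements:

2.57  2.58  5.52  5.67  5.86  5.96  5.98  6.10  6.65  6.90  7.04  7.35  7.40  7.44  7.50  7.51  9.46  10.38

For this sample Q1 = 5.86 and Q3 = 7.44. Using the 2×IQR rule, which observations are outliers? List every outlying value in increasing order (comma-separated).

2.57, 2.58

IQR = Q3 − Q1 = 7.44 − 5.86 = 1.58.
Lower fence = Q1 − 2·IQR = 5.86 − 3.16 = 2.70.
Upper fence = Q3 + 2·IQR = 7.44 + 3.16 = 10.60.
2.57 < 2.70 → outlier.
2.58 < 2.70 → outlier.
All remaining values lie within [2.70, 10.60].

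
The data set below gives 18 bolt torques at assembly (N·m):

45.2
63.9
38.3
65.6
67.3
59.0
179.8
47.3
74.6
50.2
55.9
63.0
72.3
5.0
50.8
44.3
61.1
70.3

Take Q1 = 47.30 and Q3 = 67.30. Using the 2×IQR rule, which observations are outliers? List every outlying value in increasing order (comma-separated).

IQR = Q3 − Q1 = 67.30 − 47.30 = 20.00.
Lower fence = Q1 − 2·IQR = 47.30 − 40.00 = 7.30.
Upper fence = Q3 + 2·IQR = 67.30 + 40.00 = 107.30.
5.0 < 7.30 → outlier.
179.8 > 107.30 → outlier.
All remaining values lie within [7.30, 107.30].

5.0, 179.8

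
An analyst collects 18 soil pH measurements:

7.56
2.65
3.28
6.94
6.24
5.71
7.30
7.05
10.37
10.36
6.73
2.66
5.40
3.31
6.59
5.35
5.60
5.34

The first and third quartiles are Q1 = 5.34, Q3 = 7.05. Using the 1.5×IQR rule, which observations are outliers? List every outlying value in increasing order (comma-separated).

IQR = Q3 − Q1 = 7.05 − 5.34 = 1.71.
Lower fence = Q1 − 1.5·IQR = 5.34 − 2.565 = 2.775.
Upper fence = Q3 + 1.5·IQR = 7.05 + 2.565 = 9.615.
2.65 < 2.775 → outlier.
2.66 < 2.775 → outlier.
10.36 > 9.615 → outlier.
10.37 > 9.615 → outlier.
All remaining values lie within [2.775, 9.615].

2.65, 2.66, 10.36, 10.37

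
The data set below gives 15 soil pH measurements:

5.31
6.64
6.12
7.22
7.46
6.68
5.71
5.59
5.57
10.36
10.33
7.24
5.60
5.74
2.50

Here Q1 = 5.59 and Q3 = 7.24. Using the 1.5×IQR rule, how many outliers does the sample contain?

3

IQR = 1.65; fences at 5.59 − 2.475 = 3.115 and 7.24 + 2.475 = 9.715.
Outside the cutoffs: 2.50, 10.33, 10.36.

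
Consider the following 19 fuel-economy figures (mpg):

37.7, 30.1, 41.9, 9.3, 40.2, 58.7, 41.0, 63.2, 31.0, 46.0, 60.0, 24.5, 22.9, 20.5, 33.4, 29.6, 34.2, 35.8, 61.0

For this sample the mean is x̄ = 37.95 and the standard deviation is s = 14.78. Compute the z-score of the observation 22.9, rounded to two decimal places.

-1.02

z = (22.9 − 37.95) / 14.78 = -1.02.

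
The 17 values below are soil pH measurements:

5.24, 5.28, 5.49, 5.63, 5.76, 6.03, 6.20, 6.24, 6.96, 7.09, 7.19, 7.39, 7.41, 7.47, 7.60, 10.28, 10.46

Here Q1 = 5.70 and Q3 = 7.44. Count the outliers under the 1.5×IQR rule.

2

IQR = 1.74; fences at 5.70 − 2.61 = 3.09 and 7.44 + 2.61 = 10.05.
Outside the cutoffs: 10.28, 10.46.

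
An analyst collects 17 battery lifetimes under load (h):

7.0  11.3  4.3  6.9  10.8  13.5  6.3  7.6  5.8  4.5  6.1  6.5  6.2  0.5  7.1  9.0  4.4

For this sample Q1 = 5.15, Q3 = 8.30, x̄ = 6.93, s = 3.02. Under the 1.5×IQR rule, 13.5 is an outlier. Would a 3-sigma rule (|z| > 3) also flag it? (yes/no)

z = (13.5 − 6.93) / 3.02 = 2.18.
|z| = 2.18 ≤ 3.

no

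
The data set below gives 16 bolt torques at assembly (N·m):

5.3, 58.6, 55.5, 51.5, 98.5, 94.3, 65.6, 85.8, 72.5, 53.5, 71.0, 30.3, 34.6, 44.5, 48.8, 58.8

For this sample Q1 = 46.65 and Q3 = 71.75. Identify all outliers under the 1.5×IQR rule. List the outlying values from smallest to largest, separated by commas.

5.3

IQR = Q3 − Q1 = 71.75 − 46.65 = 25.10.
Lower fence = Q1 − 1.5·IQR = 46.65 − 37.65 = 9.00.
Upper fence = Q3 + 1.5·IQR = 71.75 + 37.65 = 109.40.
5.3 < 9.00 → outlier.
All remaining values lie within [9.00, 109.40].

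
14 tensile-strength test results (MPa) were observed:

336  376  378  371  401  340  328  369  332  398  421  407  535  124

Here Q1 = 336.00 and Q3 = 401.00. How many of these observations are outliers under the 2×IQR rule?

IQR = 65.00; fences at 336.00 − 130.00 = 206.00 and 401.00 + 130.00 = 531.00.
Outside the cutoffs: 124, 535.

2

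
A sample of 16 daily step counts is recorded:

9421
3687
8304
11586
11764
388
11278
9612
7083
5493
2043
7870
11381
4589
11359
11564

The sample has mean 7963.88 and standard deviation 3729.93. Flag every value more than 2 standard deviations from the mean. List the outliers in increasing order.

388

Cutoffs at x̄ ± 2s: 7963.88 ± 2·3729.93 = [504.02, 15423.74].
388: z = -2.03, |z| > 2 → outlier.
Every other value lies within [504.02, 15423.74].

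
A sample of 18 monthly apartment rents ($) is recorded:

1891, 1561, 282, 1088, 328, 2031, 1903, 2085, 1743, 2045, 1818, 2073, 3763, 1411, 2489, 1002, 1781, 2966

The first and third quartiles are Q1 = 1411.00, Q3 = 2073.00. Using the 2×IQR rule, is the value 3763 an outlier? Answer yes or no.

IQR = Q3 − Q1 = 2073.00 − 1411.00 = 662.00.
Lower fence = Q1 − 2·IQR = 1411.00 − 1324.00 = 87.00.
Upper fence = Q3 + 2·IQR = 2073.00 + 1324.00 = 3397.00.
3763 lies above the upper fence.

yes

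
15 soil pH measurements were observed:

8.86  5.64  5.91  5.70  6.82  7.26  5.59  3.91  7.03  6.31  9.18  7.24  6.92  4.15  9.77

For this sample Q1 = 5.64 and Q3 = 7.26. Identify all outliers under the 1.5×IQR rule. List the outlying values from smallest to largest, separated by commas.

9.77

IQR = Q3 − Q1 = 7.26 − 5.64 = 1.62.
Lower fence = Q1 − 1.5·IQR = 5.64 − 2.43 = 3.21.
Upper fence = Q3 + 1.5·IQR = 7.26 + 2.43 = 9.69.
9.77 > 9.69 → outlier.
All remaining values lie within [3.21, 9.69].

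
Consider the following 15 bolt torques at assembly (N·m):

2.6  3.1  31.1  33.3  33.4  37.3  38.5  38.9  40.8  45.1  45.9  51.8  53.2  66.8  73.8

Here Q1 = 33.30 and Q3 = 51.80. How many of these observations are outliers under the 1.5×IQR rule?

IQR = 18.50; fences at 33.30 − 27.75 = 5.55 and 51.80 + 27.75 = 79.55.
Outside the cutoffs: 2.6, 3.1.

2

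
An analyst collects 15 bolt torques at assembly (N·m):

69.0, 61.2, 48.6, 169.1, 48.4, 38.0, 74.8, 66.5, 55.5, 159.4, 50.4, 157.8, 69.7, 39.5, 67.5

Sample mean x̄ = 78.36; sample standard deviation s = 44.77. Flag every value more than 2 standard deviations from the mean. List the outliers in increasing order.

Cutoffs at x̄ ± 2s: 78.36 ± 2·44.77 = [-11.18, 167.90].
169.1: z = 2.03, |z| > 2 → outlier.
Every other value lies within [-11.18, 167.90].

169.1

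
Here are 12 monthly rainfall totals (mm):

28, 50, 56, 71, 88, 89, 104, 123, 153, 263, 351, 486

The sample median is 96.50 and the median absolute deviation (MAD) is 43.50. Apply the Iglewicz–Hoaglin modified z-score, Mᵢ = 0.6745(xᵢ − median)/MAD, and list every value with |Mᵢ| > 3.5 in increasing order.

351, 486

|Mᵢ| > 3.5 ⇔ |xᵢ − 96.50| > 3.5·43.50/0.6745 = 225.72.
So outliers lie outside [-129.22, 322.22].
351: M = 3.95 → outlier.
486: M = 6.04 → outlier.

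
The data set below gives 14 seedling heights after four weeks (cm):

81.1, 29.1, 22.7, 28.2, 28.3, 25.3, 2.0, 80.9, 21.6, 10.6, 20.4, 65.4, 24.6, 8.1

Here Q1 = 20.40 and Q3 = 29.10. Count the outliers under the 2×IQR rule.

4

IQR = 8.70; fences at 20.40 − 17.40 = 3.00 and 29.10 + 17.40 = 46.50.
Outside the cutoffs: 2.0, 65.4, 80.9, 81.1.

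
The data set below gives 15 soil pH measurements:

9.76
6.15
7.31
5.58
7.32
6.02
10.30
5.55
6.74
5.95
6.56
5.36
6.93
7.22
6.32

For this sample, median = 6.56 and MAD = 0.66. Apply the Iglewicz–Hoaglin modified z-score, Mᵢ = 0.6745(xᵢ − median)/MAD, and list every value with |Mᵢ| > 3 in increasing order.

9.76, 10.30

|Mᵢ| > 3 ⇔ |xᵢ − 6.56| > 3·0.66/0.6745 = 2.94.
So outliers lie outside [3.62, 9.50].
9.76: M = 3.27 → outlier.
10.30: M = 3.82 → outlier.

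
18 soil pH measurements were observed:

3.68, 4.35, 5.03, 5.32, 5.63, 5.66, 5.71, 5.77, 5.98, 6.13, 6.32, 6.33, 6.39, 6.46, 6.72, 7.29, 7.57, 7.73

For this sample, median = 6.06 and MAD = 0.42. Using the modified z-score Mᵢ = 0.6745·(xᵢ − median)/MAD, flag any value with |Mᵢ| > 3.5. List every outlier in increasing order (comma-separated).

3.68

|Mᵢ| > 3.5 ⇔ |xᵢ − 6.06| > 3.5·0.42/0.6745 = 2.18.
So outliers lie outside [3.88, 8.24].
3.68: M = -3.82 → outlier.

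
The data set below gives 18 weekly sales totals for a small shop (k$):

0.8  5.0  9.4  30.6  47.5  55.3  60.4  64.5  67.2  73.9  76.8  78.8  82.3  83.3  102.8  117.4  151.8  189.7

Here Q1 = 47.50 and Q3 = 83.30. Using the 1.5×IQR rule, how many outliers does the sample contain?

2

IQR = 35.80; fences at 47.50 − 53.70 = -6.20 and 83.30 + 53.70 = 137.00.
Outside the cutoffs: 151.8, 189.7.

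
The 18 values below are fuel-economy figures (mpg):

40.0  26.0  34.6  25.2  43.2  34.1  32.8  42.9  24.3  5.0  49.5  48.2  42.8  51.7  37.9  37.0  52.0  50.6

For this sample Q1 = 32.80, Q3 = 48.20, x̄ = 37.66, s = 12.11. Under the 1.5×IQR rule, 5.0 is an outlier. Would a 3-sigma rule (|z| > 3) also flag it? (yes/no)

no

z = (5.0 − 37.66) / 12.11 = -2.70.
|z| = 2.70 ≤ 3.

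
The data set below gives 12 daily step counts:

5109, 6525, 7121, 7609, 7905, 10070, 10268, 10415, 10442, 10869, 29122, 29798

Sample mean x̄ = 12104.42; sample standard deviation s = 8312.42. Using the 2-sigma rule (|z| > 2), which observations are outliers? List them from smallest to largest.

29122, 29798

Cutoffs at x̄ ± 2s: 12104.42 ± 2·8312.42 = [-4520.42, 28729.26].
29122: z = 2.05, |z| > 2 → outlier.
29798: z = 2.13, |z| > 2 → outlier.
Every other value lies within [-4520.42, 28729.26].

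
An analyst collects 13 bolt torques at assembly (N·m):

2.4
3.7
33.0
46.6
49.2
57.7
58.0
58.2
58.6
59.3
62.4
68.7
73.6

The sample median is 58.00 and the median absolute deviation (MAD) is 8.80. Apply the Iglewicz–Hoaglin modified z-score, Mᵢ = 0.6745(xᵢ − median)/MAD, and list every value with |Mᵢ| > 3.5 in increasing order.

2.4, 3.7

|Mᵢ| > 3.5 ⇔ |xᵢ − 58.00| > 3.5·8.80/0.6745 = 45.66.
So outliers lie outside [12.34, 103.66].
2.4: M = -4.26 → outlier.
3.7: M = -4.16 → outlier.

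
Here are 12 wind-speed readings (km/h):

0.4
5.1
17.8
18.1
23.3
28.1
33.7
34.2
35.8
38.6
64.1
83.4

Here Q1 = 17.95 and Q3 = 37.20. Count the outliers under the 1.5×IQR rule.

1

IQR = 19.25; fences at 17.95 − 28.875 = -10.925 and 37.20 + 28.875 = 66.075.
Outside the cutoffs: 83.4.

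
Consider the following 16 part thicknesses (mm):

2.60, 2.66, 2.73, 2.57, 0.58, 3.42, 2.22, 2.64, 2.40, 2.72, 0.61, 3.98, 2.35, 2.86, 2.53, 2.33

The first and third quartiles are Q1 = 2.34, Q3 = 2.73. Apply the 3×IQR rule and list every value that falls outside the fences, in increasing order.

IQR = Q3 − Q1 = 2.73 − 2.34 = 0.39.
Lower fence = Q1 − 3·IQR = 2.34 − 1.17 = 1.17.
Upper fence = Q3 + 3·IQR = 2.73 + 1.17 = 3.90.
0.58 < 1.17 → outlier.
0.61 < 1.17 → outlier.
3.98 > 3.90 → outlier.
All remaining values lie within [1.17, 3.90].

0.58, 0.61, 3.98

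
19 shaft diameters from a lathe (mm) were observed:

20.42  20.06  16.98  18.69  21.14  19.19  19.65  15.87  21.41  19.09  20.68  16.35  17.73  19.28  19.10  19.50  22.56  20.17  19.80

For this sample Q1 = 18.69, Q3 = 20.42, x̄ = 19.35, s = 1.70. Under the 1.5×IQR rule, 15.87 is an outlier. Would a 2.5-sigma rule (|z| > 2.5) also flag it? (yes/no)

no

z = (15.87 − 19.35) / 1.70 = -2.05.
|z| = 2.05 ≤ 2.5.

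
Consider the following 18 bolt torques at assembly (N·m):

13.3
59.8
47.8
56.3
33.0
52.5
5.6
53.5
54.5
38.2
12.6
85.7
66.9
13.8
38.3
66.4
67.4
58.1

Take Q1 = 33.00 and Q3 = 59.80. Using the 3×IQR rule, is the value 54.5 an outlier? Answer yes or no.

IQR = Q3 − Q1 = 59.80 − 33.00 = 26.80.
Lower fence = Q1 − 3·IQR = 33.00 − 80.40 = -47.40.
Upper fence = Q3 + 3·IQR = 59.80 + 80.40 = 140.20.
54.5 lies within [-47.40, 140.20].

no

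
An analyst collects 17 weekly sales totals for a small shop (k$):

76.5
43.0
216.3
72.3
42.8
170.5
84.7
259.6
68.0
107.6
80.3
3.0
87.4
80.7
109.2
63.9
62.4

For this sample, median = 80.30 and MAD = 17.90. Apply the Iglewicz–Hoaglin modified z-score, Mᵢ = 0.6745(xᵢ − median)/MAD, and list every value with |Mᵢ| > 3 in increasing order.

170.5, 216.3, 259.6

|Mᵢ| > 3 ⇔ |xᵢ − 80.30| > 3·17.90/0.6745 = 79.61.
So outliers lie outside [0.69, 159.91].
170.5: M = 3.40 → outlier.
216.3: M = 5.12 → outlier.
259.6: M = 6.76 → outlier.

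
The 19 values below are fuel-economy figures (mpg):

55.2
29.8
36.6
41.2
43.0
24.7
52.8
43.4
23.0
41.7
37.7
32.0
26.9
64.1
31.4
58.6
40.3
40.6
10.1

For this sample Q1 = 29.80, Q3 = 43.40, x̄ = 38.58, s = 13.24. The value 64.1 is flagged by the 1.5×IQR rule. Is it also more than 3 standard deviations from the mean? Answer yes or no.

no

z = (64.1 − 38.58) / 13.24 = 1.93.
|z| = 1.93 ≤ 3.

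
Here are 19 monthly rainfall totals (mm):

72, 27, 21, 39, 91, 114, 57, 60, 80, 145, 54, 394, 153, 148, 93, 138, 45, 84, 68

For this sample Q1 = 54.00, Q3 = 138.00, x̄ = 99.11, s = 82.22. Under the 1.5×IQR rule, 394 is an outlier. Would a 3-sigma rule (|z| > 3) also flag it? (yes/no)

z = (394 − 99.11) / 82.22 = 3.59.
|z| = 3.59 > 3.

yes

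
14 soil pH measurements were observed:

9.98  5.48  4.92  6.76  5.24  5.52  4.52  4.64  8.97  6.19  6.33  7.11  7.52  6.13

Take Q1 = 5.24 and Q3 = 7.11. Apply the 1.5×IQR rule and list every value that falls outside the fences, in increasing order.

9.98

IQR = Q3 − Q1 = 7.11 − 5.24 = 1.87.
Lower fence = Q1 − 1.5·IQR = 5.24 − 2.805 = 2.435.
Upper fence = Q3 + 1.5·IQR = 7.11 + 2.805 = 9.915.
9.98 > 9.915 → outlier.
All remaining values lie within [2.435, 9.915].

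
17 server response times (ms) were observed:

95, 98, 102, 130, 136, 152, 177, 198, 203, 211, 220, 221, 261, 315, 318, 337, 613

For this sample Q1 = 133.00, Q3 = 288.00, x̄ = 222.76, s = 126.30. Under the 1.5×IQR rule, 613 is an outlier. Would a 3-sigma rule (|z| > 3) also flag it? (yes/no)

yes

z = (613 − 222.76) / 126.30 = 3.09.
|z| = 3.09 > 3.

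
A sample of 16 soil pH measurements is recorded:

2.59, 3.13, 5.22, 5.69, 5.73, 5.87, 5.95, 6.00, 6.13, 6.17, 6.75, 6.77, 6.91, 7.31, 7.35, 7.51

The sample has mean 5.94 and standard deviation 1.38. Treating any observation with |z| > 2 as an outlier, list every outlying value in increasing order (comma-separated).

Cutoffs at x̄ ± 2s: 5.94 ± 2·1.38 = [3.18, 8.70].
2.59: z = -2.43, |z| > 2 → outlier.
3.13: z = -2.04, |z| > 2 → outlier.
Every other value lies within [3.18, 8.70].

2.59, 3.13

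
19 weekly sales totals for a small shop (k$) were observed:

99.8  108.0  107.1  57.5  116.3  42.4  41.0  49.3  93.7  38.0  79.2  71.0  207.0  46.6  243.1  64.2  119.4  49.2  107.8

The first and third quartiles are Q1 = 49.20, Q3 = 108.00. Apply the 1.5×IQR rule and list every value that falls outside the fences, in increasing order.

IQR = Q3 − Q1 = 108.00 − 49.20 = 58.80.
Lower fence = Q1 − 1.5·IQR = 49.20 − 88.20 = -39.00.
Upper fence = Q3 + 1.5·IQR = 108.00 + 88.20 = 196.20.
207.0 > 196.20 → outlier.
243.1 > 196.20 → outlier.
All remaining values lie within [-39.00, 196.20].

207.0, 243.1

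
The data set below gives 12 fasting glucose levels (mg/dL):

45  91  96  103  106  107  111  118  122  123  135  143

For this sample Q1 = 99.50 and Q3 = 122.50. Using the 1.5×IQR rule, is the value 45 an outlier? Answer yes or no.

yes

IQR = Q3 − Q1 = 122.50 − 99.50 = 23.00.
Lower fence = Q1 − 1.5·IQR = 99.50 − 34.50 = 65.00.
Upper fence = Q3 + 1.5·IQR = 122.50 + 34.50 = 157.00.
45 lies below the lower fence.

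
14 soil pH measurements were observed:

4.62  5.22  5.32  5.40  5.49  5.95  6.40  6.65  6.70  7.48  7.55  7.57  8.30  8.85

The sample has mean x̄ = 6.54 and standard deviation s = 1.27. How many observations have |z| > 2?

0

Cutoffs: x̄ ± 2s = [4.00, 9.08].
Every value lies within the cutoffs.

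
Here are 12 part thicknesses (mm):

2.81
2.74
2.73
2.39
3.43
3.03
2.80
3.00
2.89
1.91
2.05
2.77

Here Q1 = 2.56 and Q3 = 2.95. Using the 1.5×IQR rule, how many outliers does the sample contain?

IQR = 0.39; fences at 2.56 − 0.585 = 1.975 and 2.95 + 0.585 = 3.535.
Outside the cutoffs: 1.91.

1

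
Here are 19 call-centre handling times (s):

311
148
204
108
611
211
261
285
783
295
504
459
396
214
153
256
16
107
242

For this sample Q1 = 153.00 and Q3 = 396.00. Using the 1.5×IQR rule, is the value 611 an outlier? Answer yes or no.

IQR = Q3 − Q1 = 396.00 − 153.00 = 243.00.
Lower fence = Q1 − 1.5·IQR = 153.00 − 364.50 = -211.50.
Upper fence = Q3 + 1.5·IQR = 396.00 + 364.50 = 760.50.
611 lies within [-211.50, 760.50].

no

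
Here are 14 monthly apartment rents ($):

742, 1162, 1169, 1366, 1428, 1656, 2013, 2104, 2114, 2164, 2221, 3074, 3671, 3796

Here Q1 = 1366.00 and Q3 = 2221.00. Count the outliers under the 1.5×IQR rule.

IQR = 855.00; fences at 1366.00 − 1282.50 = 83.50 and 2221.00 + 1282.50 = 3503.50.
Outside the cutoffs: 3671, 3796.

2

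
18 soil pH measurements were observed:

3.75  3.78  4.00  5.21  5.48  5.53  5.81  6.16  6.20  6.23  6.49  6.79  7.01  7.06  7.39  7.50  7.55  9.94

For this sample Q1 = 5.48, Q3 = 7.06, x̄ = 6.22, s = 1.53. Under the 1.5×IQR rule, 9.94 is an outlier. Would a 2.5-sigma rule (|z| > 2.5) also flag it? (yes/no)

no

z = (9.94 − 6.22) / 1.53 = 2.43.
|z| = 2.43 ≤ 2.5.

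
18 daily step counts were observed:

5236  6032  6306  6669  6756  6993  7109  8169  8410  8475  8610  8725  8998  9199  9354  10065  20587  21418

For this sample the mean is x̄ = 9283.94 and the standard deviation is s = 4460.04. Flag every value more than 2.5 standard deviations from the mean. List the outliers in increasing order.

Cutoffs at x̄ ± 2.5s: 9283.94 ± 2.5·4460.04 = [-1866.16, 20434.04].
20587: z = 2.53, |z| > 2.5 → outlier.
21418: z = 2.72, |z| > 2.5 → outlier.
Every other value lies within [-1866.16, 20434.04].

20587, 21418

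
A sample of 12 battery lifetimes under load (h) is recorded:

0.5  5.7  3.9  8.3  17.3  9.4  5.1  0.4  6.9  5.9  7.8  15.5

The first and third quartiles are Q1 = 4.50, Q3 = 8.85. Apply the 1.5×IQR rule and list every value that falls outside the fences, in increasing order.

IQR = Q3 − Q1 = 8.85 − 4.50 = 4.35.
Lower fence = Q1 − 1.5·IQR = 4.50 − 6.525 = -2.025.
Upper fence = Q3 + 1.5·IQR = 8.85 + 6.525 = 15.375.
15.5 > 15.375 → outlier.
17.3 > 15.375 → outlier.
All remaining values lie within [-2.025, 15.375].

15.5, 17.3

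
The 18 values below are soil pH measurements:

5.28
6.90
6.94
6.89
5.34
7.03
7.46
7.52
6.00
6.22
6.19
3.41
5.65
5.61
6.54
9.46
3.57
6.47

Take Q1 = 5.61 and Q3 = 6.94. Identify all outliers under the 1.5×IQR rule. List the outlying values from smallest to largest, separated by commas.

IQR = Q3 − Q1 = 6.94 − 5.61 = 1.33.
Lower fence = Q1 − 1.5·IQR = 5.61 − 1.995 = 3.615.
Upper fence = Q3 + 1.5·IQR = 6.94 + 1.995 = 8.935.
3.41 < 3.615 → outlier.
3.57 < 3.615 → outlier.
9.46 > 8.935 → outlier.
All remaining values lie within [3.615, 8.935].

3.41, 3.57, 9.46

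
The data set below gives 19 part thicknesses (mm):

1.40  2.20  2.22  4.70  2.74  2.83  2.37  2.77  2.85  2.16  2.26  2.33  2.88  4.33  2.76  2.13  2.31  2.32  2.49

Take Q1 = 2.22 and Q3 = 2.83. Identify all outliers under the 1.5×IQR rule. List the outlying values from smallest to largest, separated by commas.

4.33, 4.70

IQR = Q3 − Q1 = 2.83 − 2.22 = 0.61.
Lower fence = Q1 − 1.5·IQR = 2.22 − 0.915 = 1.305.
Upper fence = Q3 + 1.5·IQR = 2.83 + 0.915 = 3.745.
4.33 > 3.745 → outlier.
4.70 > 3.745 → outlier.
All remaining values lie within [1.305, 3.745].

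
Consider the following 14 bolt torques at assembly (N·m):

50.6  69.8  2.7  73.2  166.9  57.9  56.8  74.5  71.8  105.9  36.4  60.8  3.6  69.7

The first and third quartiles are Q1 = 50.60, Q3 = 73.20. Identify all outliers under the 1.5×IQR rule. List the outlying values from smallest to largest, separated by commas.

2.7, 3.6, 166.9

IQR = Q3 − Q1 = 73.20 − 50.60 = 22.60.
Lower fence = Q1 − 1.5·IQR = 50.60 − 33.90 = 16.70.
Upper fence = Q3 + 1.5·IQR = 73.20 + 33.90 = 107.10.
2.7 < 16.70 → outlier.
3.6 < 16.70 → outlier.
166.9 > 107.10 → outlier.
All remaining values lie within [16.70, 107.10].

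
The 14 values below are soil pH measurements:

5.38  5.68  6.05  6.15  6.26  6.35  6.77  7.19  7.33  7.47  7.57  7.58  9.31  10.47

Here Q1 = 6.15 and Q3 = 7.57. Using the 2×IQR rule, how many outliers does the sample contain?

IQR = 1.42; fences at 6.15 − 2.84 = 3.31 and 7.57 + 2.84 = 10.41.
Outside the cutoffs: 10.47.

1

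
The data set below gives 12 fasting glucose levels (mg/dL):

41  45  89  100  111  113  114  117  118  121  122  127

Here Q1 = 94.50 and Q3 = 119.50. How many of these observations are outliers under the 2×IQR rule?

1

IQR = 25.00; fences at 94.50 − 50.00 = 44.50 and 119.50 + 50.00 = 169.50.
Outside the cutoffs: 41.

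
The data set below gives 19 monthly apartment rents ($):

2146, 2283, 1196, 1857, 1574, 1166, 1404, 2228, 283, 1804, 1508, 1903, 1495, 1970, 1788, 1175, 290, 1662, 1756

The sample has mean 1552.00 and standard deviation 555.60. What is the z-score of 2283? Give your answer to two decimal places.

z = (2283 − 1552.00) / 555.60 = 1.32.

1.32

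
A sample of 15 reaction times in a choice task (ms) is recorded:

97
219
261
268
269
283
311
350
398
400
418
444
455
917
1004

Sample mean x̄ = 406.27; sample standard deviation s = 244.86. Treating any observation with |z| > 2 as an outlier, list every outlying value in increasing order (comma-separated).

Cutoffs at x̄ ± 2s: 406.27 ± 2·244.86 = [-83.45, 895.99].
917: z = 2.09, |z| > 2 → outlier.
1004: z = 2.44, |z| > 2 → outlier.
Every other value lies within [-83.45, 895.99].

917, 1004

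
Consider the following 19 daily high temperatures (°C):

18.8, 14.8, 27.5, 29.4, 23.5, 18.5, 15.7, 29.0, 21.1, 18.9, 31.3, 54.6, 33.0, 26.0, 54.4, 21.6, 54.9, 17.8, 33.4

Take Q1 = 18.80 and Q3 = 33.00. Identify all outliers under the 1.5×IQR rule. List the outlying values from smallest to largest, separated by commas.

54.4, 54.6, 54.9

IQR = Q3 − Q1 = 33.00 − 18.80 = 14.20.
Lower fence = Q1 − 1.5·IQR = 18.80 − 21.30 = -2.50.
Upper fence = Q3 + 1.5·IQR = 33.00 + 21.30 = 54.30.
54.4 > 54.30 → outlier.
54.6 > 54.30 → outlier.
54.9 > 54.30 → outlier.
All remaining values lie within [-2.50, 54.30].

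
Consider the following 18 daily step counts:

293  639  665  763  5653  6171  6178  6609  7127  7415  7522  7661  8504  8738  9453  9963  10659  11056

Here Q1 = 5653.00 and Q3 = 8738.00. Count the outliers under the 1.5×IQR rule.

IQR = 3085.00; fences at 5653.00 − 4627.50 = 1025.50 and 8738.00 + 4627.50 = 13365.50.
Outside the cutoffs: 293, 639, 665, 763.

4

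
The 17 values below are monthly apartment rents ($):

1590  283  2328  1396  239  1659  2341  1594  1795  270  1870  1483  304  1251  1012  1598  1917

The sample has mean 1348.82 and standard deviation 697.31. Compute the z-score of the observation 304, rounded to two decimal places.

z = (304 − 1348.82) / 697.31 = -1.50.

-1.50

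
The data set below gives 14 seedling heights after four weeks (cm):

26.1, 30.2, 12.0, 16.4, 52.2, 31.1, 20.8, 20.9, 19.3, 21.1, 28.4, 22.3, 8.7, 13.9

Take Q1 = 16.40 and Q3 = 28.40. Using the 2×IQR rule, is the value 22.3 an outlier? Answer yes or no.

no

IQR = Q3 − Q1 = 28.40 − 16.40 = 12.00.
Lower fence = Q1 − 2·IQR = 16.40 − 24.00 = -7.60.
Upper fence = Q3 + 2·IQR = 28.40 + 24.00 = 52.40.
22.3 lies within [-7.60, 52.40].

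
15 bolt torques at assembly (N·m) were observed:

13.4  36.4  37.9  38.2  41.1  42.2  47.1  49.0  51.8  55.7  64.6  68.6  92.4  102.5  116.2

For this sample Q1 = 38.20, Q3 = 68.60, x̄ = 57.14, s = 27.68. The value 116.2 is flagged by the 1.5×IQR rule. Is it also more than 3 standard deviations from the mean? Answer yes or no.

no

z = (116.2 − 57.14) / 27.68 = 2.13.
|z| = 2.13 ≤ 3.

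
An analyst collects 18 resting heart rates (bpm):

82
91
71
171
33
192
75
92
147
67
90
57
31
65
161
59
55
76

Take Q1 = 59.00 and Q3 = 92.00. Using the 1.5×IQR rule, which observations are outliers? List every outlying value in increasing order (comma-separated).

IQR = Q3 − Q1 = 92.00 − 59.00 = 33.00.
Lower fence = Q1 − 1.5·IQR = 59.00 − 49.50 = 9.50.
Upper fence = Q3 + 1.5·IQR = 92.00 + 49.50 = 141.50.
147 > 141.50 → outlier.
161 > 141.50 → outlier.
171 > 141.50 → outlier.
192 > 141.50 → outlier.
All remaining values lie within [9.50, 141.50].

147, 161, 171, 192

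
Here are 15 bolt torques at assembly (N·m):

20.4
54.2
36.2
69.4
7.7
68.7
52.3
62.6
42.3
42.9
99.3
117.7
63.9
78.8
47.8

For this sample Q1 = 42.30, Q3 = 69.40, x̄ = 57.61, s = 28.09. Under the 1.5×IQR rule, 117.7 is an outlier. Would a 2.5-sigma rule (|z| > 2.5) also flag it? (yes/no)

no

z = (117.7 − 57.61) / 28.09 = 2.14.
|z| = 2.14 ≤ 2.5.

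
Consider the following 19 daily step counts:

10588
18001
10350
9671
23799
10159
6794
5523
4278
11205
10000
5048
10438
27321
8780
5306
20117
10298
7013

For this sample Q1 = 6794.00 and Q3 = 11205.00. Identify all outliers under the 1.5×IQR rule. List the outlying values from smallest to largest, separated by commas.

IQR = Q3 − Q1 = 11205.00 − 6794.00 = 4411.00.
Lower fence = Q1 − 1.5·IQR = 6794.00 − 6616.50 = 177.50.
Upper fence = Q3 + 1.5·IQR = 11205.00 + 6616.50 = 17821.50.
18001 > 17821.50 → outlier.
20117 > 17821.50 → outlier.
23799 > 17821.50 → outlier.
27321 > 17821.50 → outlier.
All remaining values lie within [177.50, 17821.50].

18001, 20117, 23799, 27321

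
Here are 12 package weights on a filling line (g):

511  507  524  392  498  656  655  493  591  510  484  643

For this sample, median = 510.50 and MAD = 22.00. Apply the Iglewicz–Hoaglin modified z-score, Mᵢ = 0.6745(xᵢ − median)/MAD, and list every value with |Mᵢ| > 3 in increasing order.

|Mᵢ| > 3 ⇔ |xᵢ − 510.50| > 3·22.00/0.6745 = 97.85.
So outliers lie outside [412.65, 608.35].
392: M = -3.63 → outlier.
643: M = 4.06 → outlier.
655: M = 4.43 → outlier.
656: M = 4.46 → outlier.

392, 643, 655, 656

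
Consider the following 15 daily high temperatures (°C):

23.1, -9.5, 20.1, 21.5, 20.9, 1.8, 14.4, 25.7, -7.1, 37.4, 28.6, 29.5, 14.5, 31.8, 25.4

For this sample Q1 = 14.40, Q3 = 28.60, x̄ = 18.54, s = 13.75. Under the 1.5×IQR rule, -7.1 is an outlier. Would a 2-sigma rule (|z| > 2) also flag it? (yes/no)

no

z = (-7.1 − 18.54) / 13.75 = -1.86.
|z| = 1.86 ≤ 2.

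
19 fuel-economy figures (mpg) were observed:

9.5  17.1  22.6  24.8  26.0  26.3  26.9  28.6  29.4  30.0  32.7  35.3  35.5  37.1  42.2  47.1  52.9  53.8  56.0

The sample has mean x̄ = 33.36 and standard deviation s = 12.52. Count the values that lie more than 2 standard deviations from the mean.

0

Cutoffs: x̄ ± 2s = [8.32, 58.40].
Every value lies within the cutoffs.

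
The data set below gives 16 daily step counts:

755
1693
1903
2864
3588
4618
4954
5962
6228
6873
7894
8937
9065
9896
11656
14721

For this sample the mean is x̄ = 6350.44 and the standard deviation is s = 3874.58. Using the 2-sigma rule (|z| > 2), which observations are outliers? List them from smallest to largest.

14721

Cutoffs at x̄ ± 2s: 6350.44 ± 2·3874.58 = [-1398.72, 14099.60].
14721: z = 2.16, |z| > 2 → outlier.
Every other value lies within [-1398.72, 14099.60].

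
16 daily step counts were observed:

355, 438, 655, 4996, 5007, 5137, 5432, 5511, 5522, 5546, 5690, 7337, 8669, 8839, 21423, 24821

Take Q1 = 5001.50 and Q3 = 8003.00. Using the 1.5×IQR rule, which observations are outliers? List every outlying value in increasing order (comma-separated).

355, 438, 21423, 24821

IQR = Q3 − Q1 = 8003.00 − 5001.50 = 3001.50.
Lower fence = Q1 − 1.5·IQR = 5001.50 − 4502.25 = 499.25.
Upper fence = Q3 + 1.5·IQR = 8003.00 + 4502.25 = 12505.25.
355 < 499.25 → outlier.
438 < 499.25 → outlier.
21423 > 12505.25 → outlier.
24821 > 12505.25 → outlier.
All remaining values lie within [499.25, 12505.25].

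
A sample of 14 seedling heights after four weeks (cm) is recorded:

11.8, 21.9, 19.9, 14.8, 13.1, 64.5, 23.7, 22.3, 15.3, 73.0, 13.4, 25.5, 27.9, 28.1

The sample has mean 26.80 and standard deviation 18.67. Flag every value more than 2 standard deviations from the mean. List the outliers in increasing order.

Cutoffs at x̄ ± 2s: 26.80 ± 2·18.67 = [-10.54, 64.14].
64.5: z = 2.02, |z| > 2 → outlier.
73.0: z = 2.47, |z| > 2 → outlier.
Every other value lies within [-10.54, 64.14].

64.5, 73.0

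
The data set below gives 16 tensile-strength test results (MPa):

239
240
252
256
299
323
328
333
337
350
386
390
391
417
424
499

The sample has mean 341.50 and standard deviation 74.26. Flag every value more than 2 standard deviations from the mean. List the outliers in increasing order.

Cutoffs at x̄ ± 2s: 341.50 ± 2·74.26 = [192.98, 490.02].
499: z = 2.12, |z| > 2 → outlier.
Every other value lies within [192.98, 490.02].

499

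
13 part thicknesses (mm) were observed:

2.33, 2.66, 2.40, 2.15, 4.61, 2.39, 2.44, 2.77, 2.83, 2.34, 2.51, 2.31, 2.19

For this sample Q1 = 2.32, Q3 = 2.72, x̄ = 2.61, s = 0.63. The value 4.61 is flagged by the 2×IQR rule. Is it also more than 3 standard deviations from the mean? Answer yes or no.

z = (4.61 − 2.61) / 0.63 = 3.17.
|z| = 3.17 > 3.

yes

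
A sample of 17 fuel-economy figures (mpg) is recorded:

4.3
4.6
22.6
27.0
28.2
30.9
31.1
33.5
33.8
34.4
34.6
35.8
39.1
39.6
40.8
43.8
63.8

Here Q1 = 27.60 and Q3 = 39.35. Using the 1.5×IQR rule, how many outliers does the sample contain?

3

IQR = 11.75; fences at 27.60 − 17.625 = 9.975 and 39.35 + 17.625 = 56.975.
Outside the cutoffs: 4.3, 4.6, 63.8.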